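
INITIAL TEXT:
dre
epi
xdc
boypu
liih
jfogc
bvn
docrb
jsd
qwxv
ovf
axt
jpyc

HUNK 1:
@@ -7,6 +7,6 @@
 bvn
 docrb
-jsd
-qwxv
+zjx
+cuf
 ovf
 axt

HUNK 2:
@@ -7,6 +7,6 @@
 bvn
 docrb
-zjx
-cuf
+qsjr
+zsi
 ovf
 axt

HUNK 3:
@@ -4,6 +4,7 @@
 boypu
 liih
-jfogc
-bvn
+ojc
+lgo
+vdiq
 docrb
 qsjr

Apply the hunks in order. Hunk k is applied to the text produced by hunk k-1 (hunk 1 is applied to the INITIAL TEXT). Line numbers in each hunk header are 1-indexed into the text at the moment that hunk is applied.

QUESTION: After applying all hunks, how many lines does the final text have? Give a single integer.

Answer: 14

Derivation:
Hunk 1: at line 7 remove [jsd,qwxv] add [zjx,cuf] -> 13 lines: dre epi xdc boypu liih jfogc bvn docrb zjx cuf ovf axt jpyc
Hunk 2: at line 7 remove [zjx,cuf] add [qsjr,zsi] -> 13 lines: dre epi xdc boypu liih jfogc bvn docrb qsjr zsi ovf axt jpyc
Hunk 3: at line 4 remove [jfogc,bvn] add [ojc,lgo,vdiq] -> 14 lines: dre epi xdc boypu liih ojc lgo vdiq docrb qsjr zsi ovf axt jpyc
Final line count: 14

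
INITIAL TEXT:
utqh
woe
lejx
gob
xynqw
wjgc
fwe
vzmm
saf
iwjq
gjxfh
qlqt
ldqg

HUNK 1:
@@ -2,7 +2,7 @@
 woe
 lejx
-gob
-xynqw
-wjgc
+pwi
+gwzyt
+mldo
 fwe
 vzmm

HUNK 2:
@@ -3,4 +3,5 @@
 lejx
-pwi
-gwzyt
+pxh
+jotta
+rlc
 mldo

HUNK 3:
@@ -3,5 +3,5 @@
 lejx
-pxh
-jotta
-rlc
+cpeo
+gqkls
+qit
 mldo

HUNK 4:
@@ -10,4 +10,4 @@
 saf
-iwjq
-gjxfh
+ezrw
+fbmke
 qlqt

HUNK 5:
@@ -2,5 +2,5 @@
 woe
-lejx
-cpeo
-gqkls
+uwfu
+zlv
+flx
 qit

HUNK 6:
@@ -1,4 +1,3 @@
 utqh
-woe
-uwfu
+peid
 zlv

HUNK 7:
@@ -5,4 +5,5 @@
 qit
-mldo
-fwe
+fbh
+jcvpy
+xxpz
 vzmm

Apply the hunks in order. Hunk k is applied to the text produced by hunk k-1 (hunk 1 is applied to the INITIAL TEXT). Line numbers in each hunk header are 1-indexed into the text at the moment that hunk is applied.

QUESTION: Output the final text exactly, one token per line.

Answer: utqh
peid
zlv
flx
qit
fbh
jcvpy
xxpz
vzmm
saf
ezrw
fbmke
qlqt
ldqg

Derivation:
Hunk 1: at line 2 remove [gob,xynqw,wjgc] add [pwi,gwzyt,mldo] -> 13 lines: utqh woe lejx pwi gwzyt mldo fwe vzmm saf iwjq gjxfh qlqt ldqg
Hunk 2: at line 3 remove [pwi,gwzyt] add [pxh,jotta,rlc] -> 14 lines: utqh woe lejx pxh jotta rlc mldo fwe vzmm saf iwjq gjxfh qlqt ldqg
Hunk 3: at line 3 remove [pxh,jotta,rlc] add [cpeo,gqkls,qit] -> 14 lines: utqh woe lejx cpeo gqkls qit mldo fwe vzmm saf iwjq gjxfh qlqt ldqg
Hunk 4: at line 10 remove [iwjq,gjxfh] add [ezrw,fbmke] -> 14 lines: utqh woe lejx cpeo gqkls qit mldo fwe vzmm saf ezrw fbmke qlqt ldqg
Hunk 5: at line 2 remove [lejx,cpeo,gqkls] add [uwfu,zlv,flx] -> 14 lines: utqh woe uwfu zlv flx qit mldo fwe vzmm saf ezrw fbmke qlqt ldqg
Hunk 6: at line 1 remove [woe,uwfu] add [peid] -> 13 lines: utqh peid zlv flx qit mldo fwe vzmm saf ezrw fbmke qlqt ldqg
Hunk 7: at line 5 remove [mldo,fwe] add [fbh,jcvpy,xxpz] -> 14 lines: utqh peid zlv flx qit fbh jcvpy xxpz vzmm saf ezrw fbmke qlqt ldqg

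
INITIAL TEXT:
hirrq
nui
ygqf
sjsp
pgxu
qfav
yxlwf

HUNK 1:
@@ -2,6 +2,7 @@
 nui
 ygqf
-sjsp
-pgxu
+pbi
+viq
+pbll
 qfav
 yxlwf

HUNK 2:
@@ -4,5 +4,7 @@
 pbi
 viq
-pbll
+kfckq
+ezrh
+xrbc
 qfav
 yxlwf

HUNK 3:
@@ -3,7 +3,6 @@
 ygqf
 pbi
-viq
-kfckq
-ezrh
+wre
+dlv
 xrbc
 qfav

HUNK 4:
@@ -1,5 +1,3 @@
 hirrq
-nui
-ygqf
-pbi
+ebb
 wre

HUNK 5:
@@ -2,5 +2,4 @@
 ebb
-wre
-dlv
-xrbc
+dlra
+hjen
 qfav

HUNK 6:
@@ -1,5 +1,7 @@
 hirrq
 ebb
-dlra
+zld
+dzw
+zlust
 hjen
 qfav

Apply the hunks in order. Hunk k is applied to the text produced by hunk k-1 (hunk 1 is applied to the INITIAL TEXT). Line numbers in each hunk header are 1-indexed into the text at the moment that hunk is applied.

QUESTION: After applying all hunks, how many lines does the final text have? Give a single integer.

Answer: 8

Derivation:
Hunk 1: at line 2 remove [sjsp,pgxu] add [pbi,viq,pbll] -> 8 lines: hirrq nui ygqf pbi viq pbll qfav yxlwf
Hunk 2: at line 4 remove [pbll] add [kfckq,ezrh,xrbc] -> 10 lines: hirrq nui ygqf pbi viq kfckq ezrh xrbc qfav yxlwf
Hunk 3: at line 3 remove [viq,kfckq,ezrh] add [wre,dlv] -> 9 lines: hirrq nui ygqf pbi wre dlv xrbc qfav yxlwf
Hunk 4: at line 1 remove [nui,ygqf,pbi] add [ebb] -> 7 lines: hirrq ebb wre dlv xrbc qfav yxlwf
Hunk 5: at line 2 remove [wre,dlv,xrbc] add [dlra,hjen] -> 6 lines: hirrq ebb dlra hjen qfav yxlwf
Hunk 6: at line 1 remove [dlra] add [zld,dzw,zlust] -> 8 lines: hirrq ebb zld dzw zlust hjen qfav yxlwf
Final line count: 8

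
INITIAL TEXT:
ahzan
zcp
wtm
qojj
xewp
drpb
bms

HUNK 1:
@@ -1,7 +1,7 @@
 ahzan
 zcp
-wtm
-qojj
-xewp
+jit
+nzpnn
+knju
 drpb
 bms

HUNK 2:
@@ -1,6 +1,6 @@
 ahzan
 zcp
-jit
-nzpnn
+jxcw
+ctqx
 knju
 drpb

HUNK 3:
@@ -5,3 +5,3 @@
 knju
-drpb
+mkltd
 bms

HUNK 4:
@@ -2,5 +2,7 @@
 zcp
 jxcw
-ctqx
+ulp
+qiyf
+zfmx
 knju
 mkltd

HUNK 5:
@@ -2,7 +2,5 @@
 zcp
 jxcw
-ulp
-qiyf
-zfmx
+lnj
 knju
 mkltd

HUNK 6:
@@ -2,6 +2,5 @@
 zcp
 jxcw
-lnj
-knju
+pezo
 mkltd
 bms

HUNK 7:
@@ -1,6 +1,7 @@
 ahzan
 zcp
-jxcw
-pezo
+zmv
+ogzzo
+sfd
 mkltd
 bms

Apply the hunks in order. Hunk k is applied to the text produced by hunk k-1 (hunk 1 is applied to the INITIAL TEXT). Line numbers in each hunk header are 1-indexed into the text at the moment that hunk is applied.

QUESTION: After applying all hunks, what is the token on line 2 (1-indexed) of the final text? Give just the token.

Hunk 1: at line 1 remove [wtm,qojj,xewp] add [jit,nzpnn,knju] -> 7 lines: ahzan zcp jit nzpnn knju drpb bms
Hunk 2: at line 1 remove [jit,nzpnn] add [jxcw,ctqx] -> 7 lines: ahzan zcp jxcw ctqx knju drpb bms
Hunk 3: at line 5 remove [drpb] add [mkltd] -> 7 lines: ahzan zcp jxcw ctqx knju mkltd bms
Hunk 4: at line 2 remove [ctqx] add [ulp,qiyf,zfmx] -> 9 lines: ahzan zcp jxcw ulp qiyf zfmx knju mkltd bms
Hunk 5: at line 2 remove [ulp,qiyf,zfmx] add [lnj] -> 7 lines: ahzan zcp jxcw lnj knju mkltd bms
Hunk 6: at line 2 remove [lnj,knju] add [pezo] -> 6 lines: ahzan zcp jxcw pezo mkltd bms
Hunk 7: at line 1 remove [jxcw,pezo] add [zmv,ogzzo,sfd] -> 7 lines: ahzan zcp zmv ogzzo sfd mkltd bms
Final line 2: zcp

Answer: zcp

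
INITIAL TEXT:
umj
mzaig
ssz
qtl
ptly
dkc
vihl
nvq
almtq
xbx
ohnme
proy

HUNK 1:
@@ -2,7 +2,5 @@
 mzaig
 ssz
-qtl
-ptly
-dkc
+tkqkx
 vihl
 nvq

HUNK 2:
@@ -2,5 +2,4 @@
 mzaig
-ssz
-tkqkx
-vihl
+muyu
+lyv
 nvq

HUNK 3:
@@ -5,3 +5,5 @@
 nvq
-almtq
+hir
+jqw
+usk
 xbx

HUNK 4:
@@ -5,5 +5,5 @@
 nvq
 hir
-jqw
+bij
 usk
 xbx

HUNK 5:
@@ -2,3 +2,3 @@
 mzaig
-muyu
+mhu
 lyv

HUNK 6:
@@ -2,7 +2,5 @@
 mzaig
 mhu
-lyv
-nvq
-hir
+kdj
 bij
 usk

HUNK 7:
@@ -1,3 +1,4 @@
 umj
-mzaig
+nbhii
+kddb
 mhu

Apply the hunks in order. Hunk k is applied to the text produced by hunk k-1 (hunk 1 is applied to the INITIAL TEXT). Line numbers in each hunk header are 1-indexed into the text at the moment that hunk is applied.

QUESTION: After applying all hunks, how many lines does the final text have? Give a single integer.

Answer: 10

Derivation:
Hunk 1: at line 2 remove [qtl,ptly,dkc] add [tkqkx] -> 10 lines: umj mzaig ssz tkqkx vihl nvq almtq xbx ohnme proy
Hunk 2: at line 2 remove [ssz,tkqkx,vihl] add [muyu,lyv] -> 9 lines: umj mzaig muyu lyv nvq almtq xbx ohnme proy
Hunk 3: at line 5 remove [almtq] add [hir,jqw,usk] -> 11 lines: umj mzaig muyu lyv nvq hir jqw usk xbx ohnme proy
Hunk 4: at line 5 remove [jqw] add [bij] -> 11 lines: umj mzaig muyu lyv nvq hir bij usk xbx ohnme proy
Hunk 5: at line 2 remove [muyu] add [mhu] -> 11 lines: umj mzaig mhu lyv nvq hir bij usk xbx ohnme proy
Hunk 6: at line 2 remove [lyv,nvq,hir] add [kdj] -> 9 lines: umj mzaig mhu kdj bij usk xbx ohnme proy
Hunk 7: at line 1 remove [mzaig] add [nbhii,kddb] -> 10 lines: umj nbhii kddb mhu kdj bij usk xbx ohnme proy
Final line count: 10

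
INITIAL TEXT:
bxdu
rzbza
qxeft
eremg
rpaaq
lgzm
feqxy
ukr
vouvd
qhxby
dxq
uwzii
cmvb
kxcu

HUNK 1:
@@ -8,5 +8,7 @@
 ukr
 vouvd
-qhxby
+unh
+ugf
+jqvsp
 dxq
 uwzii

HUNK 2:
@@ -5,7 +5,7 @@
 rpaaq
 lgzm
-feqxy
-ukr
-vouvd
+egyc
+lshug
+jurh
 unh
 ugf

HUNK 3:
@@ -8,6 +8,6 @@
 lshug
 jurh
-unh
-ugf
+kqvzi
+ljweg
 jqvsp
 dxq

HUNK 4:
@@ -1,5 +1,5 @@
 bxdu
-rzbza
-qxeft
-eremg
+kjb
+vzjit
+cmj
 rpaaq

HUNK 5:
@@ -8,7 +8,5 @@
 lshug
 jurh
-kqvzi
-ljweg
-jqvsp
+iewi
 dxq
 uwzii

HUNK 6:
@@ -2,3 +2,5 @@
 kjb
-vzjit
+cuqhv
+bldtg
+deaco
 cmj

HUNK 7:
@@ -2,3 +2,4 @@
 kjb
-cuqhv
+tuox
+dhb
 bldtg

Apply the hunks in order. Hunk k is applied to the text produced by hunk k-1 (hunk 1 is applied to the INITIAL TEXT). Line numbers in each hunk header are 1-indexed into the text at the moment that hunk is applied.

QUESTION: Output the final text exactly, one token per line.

Answer: bxdu
kjb
tuox
dhb
bldtg
deaco
cmj
rpaaq
lgzm
egyc
lshug
jurh
iewi
dxq
uwzii
cmvb
kxcu

Derivation:
Hunk 1: at line 8 remove [qhxby] add [unh,ugf,jqvsp] -> 16 lines: bxdu rzbza qxeft eremg rpaaq lgzm feqxy ukr vouvd unh ugf jqvsp dxq uwzii cmvb kxcu
Hunk 2: at line 5 remove [feqxy,ukr,vouvd] add [egyc,lshug,jurh] -> 16 lines: bxdu rzbza qxeft eremg rpaaq lgzm egyc lshug jurh unh ugf jqvsp dxq uwzii cmvb kxcu
Hunk 3: at line 8 remove [unh,ugf] add [kqvzi,ljweg] -> 16 lines: bxdu rzbza qxeft eremg rpaaq lgzm egyc lshug jurh kqvzi ljweg jqvsp dxq uwzii cmvb kxcu
Hunk 4: at line 1 remove [rzbza,qxeft,eremg] add [kjb,vzjit,cmj] -> 16 lines: bxdu kjb vzjit cmj rpaaq lgzm egyc lshug jurh kqvzi ljweg jqvsp dxq uwzii cmvb kxcu
Hunk 5: at line 8 remove [kqvzi,ljweg,jqvsp] add [iewi] -> 14 lines: bxdu kjb vzjit cmj rpaaq lgzm egyc lshug jurh iewi dxq uwzii cmvb kxcu
Hunk 6: at line 2 remove [vzjit] add [cuqhv,bldtg,deaco] -> 16 lines: bxdu kjb cuqhv bldtg deaco cmj rpaaq lgzm egyc lshug jurh iewi dxq uwzii cmvb kxcu
Hunk 7: at line 2 remove [cuqhv] add [tuox,dhb] -> 17 lines: bxdu kjb tuox dhb bldtg deaco cmj rpaaq lgzm egyc lshug jurh iewi dxq uwzii cmvb kxcu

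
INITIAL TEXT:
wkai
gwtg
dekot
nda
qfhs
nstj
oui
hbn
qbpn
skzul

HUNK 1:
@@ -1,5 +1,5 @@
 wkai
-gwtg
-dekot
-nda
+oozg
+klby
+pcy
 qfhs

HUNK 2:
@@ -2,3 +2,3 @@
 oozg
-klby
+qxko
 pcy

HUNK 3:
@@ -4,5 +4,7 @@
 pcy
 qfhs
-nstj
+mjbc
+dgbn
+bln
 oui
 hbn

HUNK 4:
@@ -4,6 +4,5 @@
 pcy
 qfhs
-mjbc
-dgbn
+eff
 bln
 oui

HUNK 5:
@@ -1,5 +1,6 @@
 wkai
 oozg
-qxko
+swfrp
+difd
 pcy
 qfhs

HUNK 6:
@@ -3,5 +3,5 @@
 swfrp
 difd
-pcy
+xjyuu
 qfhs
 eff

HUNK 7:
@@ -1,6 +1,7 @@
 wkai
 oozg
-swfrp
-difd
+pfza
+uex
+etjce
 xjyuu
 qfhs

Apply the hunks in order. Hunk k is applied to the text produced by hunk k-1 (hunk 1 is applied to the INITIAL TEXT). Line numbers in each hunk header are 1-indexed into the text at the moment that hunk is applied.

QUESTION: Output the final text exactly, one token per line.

Hunk 1: at line 1 remove [gwtg,dekot,nda] add [oozg,klby,pcy] -> 10 lines: wkai oozg klby pcy qfhs nstj oui hbn qbpn skzul
Hunk 2: at line 2 remove [klby] add [qxko] -> 10 lines: wkai oozg qxko pcy qfhs nstj oui hbn qbpn skzul
Hunk 3: at line 4 remove [nstj] add [mjbc,dgbn,bln] -> 12 lines: wkai oozg qxko pcy qfhs mjbc dgbn bln oui hbn qbpn skzul
Hunk 4: at line 4 remove [mjbc,dgbn] add [eff] -> 11 lines: wkai oozg qxko pcy qfhs eff bln oui hbn qbpn skzul
Hunk 5: at line 1 remove [qxko] add [swfrp,difd] -> 12 lines: wkai oozg swfrp difd pcy qfhs eff bln oui hbn qbpn skzul
Hunk 6: at line 3 remove [pcy] add [xjyuu] -> 12 lines: wkai oozg swfrp difd xjyuu qfhs eff bln oui hbn qbpn skzul
Hunk 7: at line 1 remove [swfrp,difd] add [pfza,uex,etjce] -> 13 lines: wkai oozg pfza uex etjce xjyuu qfhs eff bln oui hbn qbpn skzul

Answer: wkai
oozg
pfza
uex
etjce
xjyuu
qfhs
eff
bln
oui
hbn
qbpn
skzul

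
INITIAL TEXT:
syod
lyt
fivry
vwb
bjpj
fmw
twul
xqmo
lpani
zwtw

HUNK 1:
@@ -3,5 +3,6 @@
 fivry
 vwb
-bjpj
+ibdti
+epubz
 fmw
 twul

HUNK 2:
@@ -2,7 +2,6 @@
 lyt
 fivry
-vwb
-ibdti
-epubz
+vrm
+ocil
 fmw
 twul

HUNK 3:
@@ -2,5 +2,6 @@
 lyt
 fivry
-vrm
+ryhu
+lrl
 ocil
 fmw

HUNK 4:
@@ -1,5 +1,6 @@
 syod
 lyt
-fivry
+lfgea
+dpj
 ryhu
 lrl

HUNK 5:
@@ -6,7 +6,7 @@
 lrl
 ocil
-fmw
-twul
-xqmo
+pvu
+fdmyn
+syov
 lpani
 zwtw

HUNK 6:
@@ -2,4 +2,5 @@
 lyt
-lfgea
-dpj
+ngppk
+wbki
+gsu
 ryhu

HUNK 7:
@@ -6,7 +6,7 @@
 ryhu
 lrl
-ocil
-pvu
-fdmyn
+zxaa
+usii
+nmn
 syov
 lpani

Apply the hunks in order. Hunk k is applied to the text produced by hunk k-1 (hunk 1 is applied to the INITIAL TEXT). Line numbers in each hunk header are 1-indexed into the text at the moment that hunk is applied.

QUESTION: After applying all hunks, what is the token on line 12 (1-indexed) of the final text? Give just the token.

Answer: lpani

Derivation:
Hunk 1: at line 3 remove [bjpj] add [ibdti,epubz] -> 11 lines: syod lyt fivry vwb ibdti epubz fmw twul xqmo lpani zwtw
Hunk 2: at line 2 remove [vwb,ibdti,epubz] add [vrm,ocil] -> 10 lines: syod lyt fivry vrm ocil fmw twul xqmo lpani zwtw
Hunk 3: at line 2 remove [vrm] add [ryhu,lrl] -> 11 lines: syod lyt fivry ryhu lrl ocil fmw twul xqmo lpani zwtw
Hunk 4: at line 1 remove [fivry] add [lfgea,dpj] -> 12 lines: syod lyt lfgea dpj ryhu lrl ocil fmw twul xqmo lpani zwtw
Hunk 5: at line 6 remove [fmw,twul,xqmo] add [pvu,fdmyn,syov] -> 12 lines: syod lyt lfgea dpj ryhu lrl ocil pvu fdmyn syov lpani zwtw
Hunk 6: at line 2 remove [lfgea,dpj] add [ngppk,wbki,gsu] -> 13 lines: syod lyt ngppk wbki gsu ryhu lrl ocil pvu fdmyn syov lpani zwtw
Hunk 7: at line 6 remove [ocil,pvu,fdmyn] add [zxaa,usii,nmn] -> 13 lines: syod lyt ngppk wbki gsu ryhu lrl zxaa usii nmn syov lpani zwtw
Final line 12: lpani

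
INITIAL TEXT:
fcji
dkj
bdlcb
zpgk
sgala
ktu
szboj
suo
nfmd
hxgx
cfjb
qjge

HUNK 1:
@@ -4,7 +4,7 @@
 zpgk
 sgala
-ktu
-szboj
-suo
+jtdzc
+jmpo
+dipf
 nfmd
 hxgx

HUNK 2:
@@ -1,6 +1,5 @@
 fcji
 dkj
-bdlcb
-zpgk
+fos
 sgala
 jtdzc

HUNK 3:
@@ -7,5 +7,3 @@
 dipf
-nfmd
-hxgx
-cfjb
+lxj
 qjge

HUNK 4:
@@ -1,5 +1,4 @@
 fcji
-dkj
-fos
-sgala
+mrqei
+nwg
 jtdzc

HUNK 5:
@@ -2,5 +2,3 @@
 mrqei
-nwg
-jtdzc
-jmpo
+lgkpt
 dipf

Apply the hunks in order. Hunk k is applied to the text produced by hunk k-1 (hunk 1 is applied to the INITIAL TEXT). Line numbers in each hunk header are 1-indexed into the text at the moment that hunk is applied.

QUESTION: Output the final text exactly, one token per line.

Hunk 1: at line 4 remove [ktu,szboj,suo] add [jtdzc,jmpo,dipf] -> 12 lines: fcji dkj bdlcb zpgk sgala jtdzc jmpo dipf nfmd hxgx cfjb qjge
Hunk 2: at line 1 remove [bdlcb,zpgk] add [fos] -> 11 lines: fcji dkj fos sgala jtdzc jmpo dipf nfmd hxgx cfjb qjge
Hunk 3: at line 7 remove [nfmd,hxgx,cfjb] add [lxj] -> 9 lines: fcji dkj fos sgala jtdzc jmpo dipf lxj qjge
Hunk 4: at line 1 remove [dkj,fos,sgala] add [mrqei,nwg] -> 8 lines: fcji mrqei nwg jtdzc jmpo dipf lxj qjge
Hunk 5: at line 2 remove [nwg,jtdzc,jmpo] add [lgkpt] -> 6 lines: fcji mrqei lgkpt dipf lxj qjge

Answer: fcji
mrqei
lgkpt
dipf
lxj
qjge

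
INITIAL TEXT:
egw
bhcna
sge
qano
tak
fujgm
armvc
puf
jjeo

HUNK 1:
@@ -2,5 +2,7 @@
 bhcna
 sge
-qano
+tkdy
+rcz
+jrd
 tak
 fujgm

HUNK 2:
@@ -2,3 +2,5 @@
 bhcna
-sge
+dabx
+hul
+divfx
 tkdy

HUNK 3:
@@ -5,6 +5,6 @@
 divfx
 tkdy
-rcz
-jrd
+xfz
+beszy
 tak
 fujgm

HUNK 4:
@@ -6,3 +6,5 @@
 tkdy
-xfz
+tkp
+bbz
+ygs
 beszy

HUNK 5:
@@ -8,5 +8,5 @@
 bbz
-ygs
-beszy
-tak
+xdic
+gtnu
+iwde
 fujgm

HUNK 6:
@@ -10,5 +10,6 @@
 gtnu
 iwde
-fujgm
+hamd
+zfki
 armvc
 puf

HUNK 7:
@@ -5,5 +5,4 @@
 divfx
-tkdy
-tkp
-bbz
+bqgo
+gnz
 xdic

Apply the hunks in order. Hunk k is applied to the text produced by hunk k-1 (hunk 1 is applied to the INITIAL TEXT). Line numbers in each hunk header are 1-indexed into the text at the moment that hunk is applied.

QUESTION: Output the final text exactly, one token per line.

Answer: egw
bhcna
dabx
hul
divfx
bqgo
gnz
xdic
gtnu
iwde
hamd
zfki
armvc
puf
jjeo

Derivation:
Hunk 1: at line 2 remove [qano] add [tkdy,rcz,jrd] -> 11 lines: egw bhcna sge tkdy rcz jrd tak fujgm armvc puf jjeo
Hunk 2: at line 2 remove [sge] add [dabx,hul,divfx] -> 13 lines: egw bhcna dabx hul divfx tkdy rcz jrd tak fujgm armvc puf jjeo
Hunk 3: at line 5 remove [rcz,jrd] add [xfz,beszy] -> 13 lines: egw bhcna dabx hul divfx tkdy xfz beszy tak fujgm armvc puf jjeo
Hunk 4: at line 6 remove [xfz] add [tkp,bbz,ygs] -> 15 lines: egw bhcna dabx hul divfx tkdy tkp bbz ygs beszy tak fujgm armvc puf jjeo
Hunk 5: at line 8 remove [ygs,beszy,tak] add [xdic,gtnu,iwde] -> 15 lines: egw bhcna dabx hul divfx tkdy tkp bbz xdic gtnu iwde fujgm armvc puf jjeo
Hunk 6: at line 10 remove [fujgm] add [hamd,zfki] -> 16 lines: egw bhcna dabx hul divfx tkdy tkp bbz xdic gtnu iwde hamd zfki armvc puf jjeo
Hunk 7: at line 5 remove [tkdy,tkp,bbz] add [bqgo,gnz] -> 15 lines: egw bhcna dabx hul divfx bqgo gnz xdic gtnu iwde hamd zfki armvc puf jjeo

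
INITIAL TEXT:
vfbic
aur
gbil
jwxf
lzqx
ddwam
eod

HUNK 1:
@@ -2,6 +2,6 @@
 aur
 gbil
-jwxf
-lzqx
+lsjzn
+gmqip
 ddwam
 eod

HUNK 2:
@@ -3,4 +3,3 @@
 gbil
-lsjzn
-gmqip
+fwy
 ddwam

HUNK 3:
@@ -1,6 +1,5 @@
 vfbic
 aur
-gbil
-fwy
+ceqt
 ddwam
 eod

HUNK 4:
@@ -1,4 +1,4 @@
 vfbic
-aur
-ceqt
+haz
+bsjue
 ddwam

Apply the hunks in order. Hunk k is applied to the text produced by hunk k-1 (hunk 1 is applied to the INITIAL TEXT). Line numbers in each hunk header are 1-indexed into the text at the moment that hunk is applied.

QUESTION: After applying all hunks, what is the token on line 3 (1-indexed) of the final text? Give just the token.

Answer: bsjue

Derivation:
Hunk 1: at line 2 remove [jwxf,lzqx] add [lsjzn,gmqip] -> 7 lines: vfbic aur gbil lsjzn gmqip ddwam eod
Hunk 2: at line 3 remove [lsjzn,gmqip] add [fwy] -> 6 lines: vfbic aur gbil fwy ddwam eod
Hunk 3: at line 1 remove [gbil,fwy] add [ceqt] -> 5 lines: vfbic aur ceqt ddwam eod
Hunk 4: at line 1 remove [aur,ceqt] add [haz,bsjue] -> 5 lines: vfbic haz bsjue ddwam eod
Final line 3: bsjue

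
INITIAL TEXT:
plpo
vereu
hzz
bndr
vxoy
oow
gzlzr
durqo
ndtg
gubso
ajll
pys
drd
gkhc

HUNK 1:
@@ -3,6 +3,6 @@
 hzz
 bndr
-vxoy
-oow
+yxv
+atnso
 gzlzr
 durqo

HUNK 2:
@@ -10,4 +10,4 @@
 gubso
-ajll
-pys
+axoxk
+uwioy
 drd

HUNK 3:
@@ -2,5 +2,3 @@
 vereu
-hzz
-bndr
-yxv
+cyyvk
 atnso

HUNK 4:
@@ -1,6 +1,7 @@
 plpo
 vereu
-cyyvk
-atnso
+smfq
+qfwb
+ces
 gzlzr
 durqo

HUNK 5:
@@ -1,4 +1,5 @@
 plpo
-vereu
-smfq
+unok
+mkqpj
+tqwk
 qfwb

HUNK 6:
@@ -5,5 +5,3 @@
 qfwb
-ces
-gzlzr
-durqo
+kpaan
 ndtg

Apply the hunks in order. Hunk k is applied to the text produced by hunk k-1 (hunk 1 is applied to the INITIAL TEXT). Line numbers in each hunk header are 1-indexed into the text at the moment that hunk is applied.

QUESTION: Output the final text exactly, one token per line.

Hunk 1: at line 3 remove [vxoy,oow] add [yxv,atnso] -> 14 lines: plpo vereu hzz bndr yxv atnso gzlzr durqo ndtg gubso ajll pys drd gkhc
Hunk 2: at line 10 remove [ajll,pys] add [axoxk,uwioy] -> 14 lines: plpo vereu hzz bndr yxv atnso gzlzr durqo ndtg gubso axoxk uwioy drd gkhc
Hunk 3: at line 2 remove [hzz,bndr,yxv] add [cyyvk] -> 12 lines: plpo vereu cyyvk atnso gzlzr durqo ndtg gubso axoxk uwioy drd gkhc
Hunk 4: at line 1 remove [cyyvk,atnso] add [smfq,qfwb,ces] -> 13 lines: plpo vereu smfq qfwb ces gzlzr durqo ndtg gubso axoxk uwioy drd gkhc
Hunk 5: at line 1 remove [vereu,smfq] add [unok,mkqpj,tqwk] -> 14 lines: plpo unok mkqpj tqwk qfwb ces gzlzr durqo ndtg gubso axoxk uwioy drd gkhc
Hunk 6: at line 5 remove [ces,gzlzr,durqo] add [kpaan] -> 12 lines: plpo unok mkqpj tqwk qfwb kpaan ndtg gubso axoxk uwioy drd gkhc

Answer: plpo
unok
mkqpj
tqwk
qfwb
kpaan
ndtg
gubso
axoxk
uwioy
drd
gkhc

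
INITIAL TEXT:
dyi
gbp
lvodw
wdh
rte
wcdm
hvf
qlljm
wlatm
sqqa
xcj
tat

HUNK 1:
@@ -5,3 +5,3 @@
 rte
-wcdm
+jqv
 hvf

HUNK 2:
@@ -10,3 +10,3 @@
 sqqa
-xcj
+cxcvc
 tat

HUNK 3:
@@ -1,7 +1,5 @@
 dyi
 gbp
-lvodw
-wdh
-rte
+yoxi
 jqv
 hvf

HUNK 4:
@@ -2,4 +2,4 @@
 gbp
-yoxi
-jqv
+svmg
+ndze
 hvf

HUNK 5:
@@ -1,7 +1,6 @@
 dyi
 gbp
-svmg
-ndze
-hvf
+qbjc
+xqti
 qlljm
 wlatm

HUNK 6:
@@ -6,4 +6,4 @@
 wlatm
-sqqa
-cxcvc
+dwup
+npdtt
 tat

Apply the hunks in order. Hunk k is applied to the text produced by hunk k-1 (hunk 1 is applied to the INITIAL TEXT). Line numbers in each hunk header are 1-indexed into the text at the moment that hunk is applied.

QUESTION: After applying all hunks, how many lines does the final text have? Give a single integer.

Hunk 1: at line 5 remove [wcdm] add [jqv] -> 12 lines: dyi gbp lvodw wdh rte jqv hvf qlljm wlatm sqqa xcj tat
Hunk 2: at line 10 remove [xcj] add [cxcvc] -> 12 lines: dyi gbp lvodw wdh rte jqv hvf qlljm wlatm sqqa cxcvc tat
Hunk 3: at line 1 remove [lvodw,wdh,rte] add [yoxi] -> 10 lines: dyi gbp yoxi jqv hvf qlljm wlatm sqqa cxcvc tat
Hunk 4: at line 2 remove [yoxi,jqv] add [svmg,ndze] -> 10 lines: dyi gbp svmg ndze hvf qlljm wlatm sqqa cxcvc tat
Hunk 5: at line 1 remove [svmg,ndze,hvf] add [qbjc,xqti] -> 9 lines: dyi gbp qbjc xqti qlljm wlatm sqqa cxcvc tat
Hunk 6: at line 6 remove [sqqa,cxcvc] add [dwup,npdtt] -> 9 lines: dyi gbp qbjc xqti qlljm wlatm dwup npdtt tat
Final line count: 9

Answer: 9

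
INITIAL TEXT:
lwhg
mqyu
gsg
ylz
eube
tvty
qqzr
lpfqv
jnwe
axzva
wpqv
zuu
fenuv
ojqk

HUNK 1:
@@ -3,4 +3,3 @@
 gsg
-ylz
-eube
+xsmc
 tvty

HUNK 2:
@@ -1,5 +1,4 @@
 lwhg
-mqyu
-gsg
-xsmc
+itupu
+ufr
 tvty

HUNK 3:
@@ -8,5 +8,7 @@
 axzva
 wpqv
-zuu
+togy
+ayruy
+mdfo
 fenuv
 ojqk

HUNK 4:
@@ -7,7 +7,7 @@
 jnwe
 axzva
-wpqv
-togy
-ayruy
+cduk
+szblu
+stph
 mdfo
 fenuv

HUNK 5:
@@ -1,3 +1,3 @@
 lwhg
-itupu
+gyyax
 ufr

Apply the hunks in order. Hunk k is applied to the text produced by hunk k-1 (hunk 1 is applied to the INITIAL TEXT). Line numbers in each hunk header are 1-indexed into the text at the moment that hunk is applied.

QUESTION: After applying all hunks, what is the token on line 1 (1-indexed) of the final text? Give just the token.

Hunk 1: at line 3 remove [ylz,eube] add [xsmc] -> 13 lines: lwhg mqyu gsg xsmc tvty qqzr lpfqv jnwe axzva wpqv zuu fenuv ojqk
Hunk 2: at line 1 remove [mqyu,gsg,xsmc] add [itupu,ufr] -> 12 lines: lwhg itupu ufr tvty qqzr lpfqv jnwe axzva wpqv zuu fenuv ojqk
Hunk 3: at line 8 remove [zuu] add [togy,ayruy,mdfo] -> 14 lines: lwhg itupu ufr tvty qqzr lpfqv jnwe axzva wpqv togy ayruy mdfo fenuv ojqk
Hunk 4: at line 7 remove [wpqv,togy,ayruy] add [cduk,szblu,stph] -> 14 lines: lwhg itupu ufr tvty qqzr lpfqv jnwe axzva cduk szblu stph mdfo fenuv ojqk
Hunk 5: at line 1 remove [itupu] add [gyyax] -> 14 lines: lwhg gyyax ufr tvty qqzr lpfqv jnwe axzva cduk szblu stph mdfo fenuv ojqk
Final line 1: lwhg

Answer: lwhg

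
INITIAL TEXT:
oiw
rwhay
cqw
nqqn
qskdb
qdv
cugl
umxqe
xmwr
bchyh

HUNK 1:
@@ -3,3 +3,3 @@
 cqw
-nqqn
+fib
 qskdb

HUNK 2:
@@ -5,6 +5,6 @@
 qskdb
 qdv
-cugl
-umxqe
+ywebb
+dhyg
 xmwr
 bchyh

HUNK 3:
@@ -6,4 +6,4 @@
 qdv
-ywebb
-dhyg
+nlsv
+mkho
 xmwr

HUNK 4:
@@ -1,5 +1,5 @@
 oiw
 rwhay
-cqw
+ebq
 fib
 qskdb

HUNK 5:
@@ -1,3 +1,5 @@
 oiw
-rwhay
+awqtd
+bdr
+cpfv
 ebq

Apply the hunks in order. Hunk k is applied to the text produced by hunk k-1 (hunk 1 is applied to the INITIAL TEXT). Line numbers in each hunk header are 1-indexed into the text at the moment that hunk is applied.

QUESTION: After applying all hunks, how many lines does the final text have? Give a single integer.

Hunk 1: at line 3 remove [nqqn] add [fib] -> 10 lines: oiw rwhay cqw fib qskdb qdv cugl umxqe xmwr bchyh
Hunk 2: at line 5 remove [cugl,umxqe] add [ywebb,dhyg] -> 10 lines: oiw rwhay cqw fib qskdb qdv ywebb dhyg xmwr bchyh
Hunk 3: at line 6 remove [ywebb,dhyg] add [nlsv,mkho] -> 10 lines: oiw rwhay cqw fib qskdb qdv nlsv mkho xmwr bchyh
Hunk 4: at line 1 remove [cqw] add [ebq] -> 10 lines: oiw rwhay ebq fib qskdb qdv nlsv mkho xmwr bchyh
Hunk 5: at line 1 remove [rwhay] add [awqtd,bdr,cpfv] -> 12 lines: oiw awqtd bdr cpfv ebq fib qskdb qdv nlsv mkho xmwr bchyh
Final line count: 12

Answer: 12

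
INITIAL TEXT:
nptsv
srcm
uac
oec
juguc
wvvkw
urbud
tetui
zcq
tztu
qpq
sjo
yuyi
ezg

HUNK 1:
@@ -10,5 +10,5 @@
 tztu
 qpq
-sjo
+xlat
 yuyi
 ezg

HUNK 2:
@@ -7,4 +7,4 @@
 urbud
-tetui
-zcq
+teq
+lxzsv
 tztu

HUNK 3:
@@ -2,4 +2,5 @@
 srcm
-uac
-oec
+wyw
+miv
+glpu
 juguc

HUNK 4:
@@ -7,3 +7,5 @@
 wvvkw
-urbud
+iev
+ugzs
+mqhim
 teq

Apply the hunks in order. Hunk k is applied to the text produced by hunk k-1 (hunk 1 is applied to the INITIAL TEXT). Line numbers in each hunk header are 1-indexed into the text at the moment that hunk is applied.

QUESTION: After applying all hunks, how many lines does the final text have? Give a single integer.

Answer: 17

Derivation:
Hunk 1: at line 10 remove [sjo] add [xlat] -> 14 lines: nptsv srcm uac oec juguc wvvkw urbud tetui zcq tztu qpq xlat yuyi ezg
Hunk 2: at line 7 remove [tetui,zcq] add [teq,lxzsv] -> 14 lines: nptsv srcm uac oec juguc wvvkw urbud teq lxzsv tztu qpq xlat yuyi ezg
Hunk 3: at line 2 remove [uac,oec] add [wyw,miv,glpu] -> 15 lines: nptsv srcm wyw miv glpu juguc wvvkw urbud teq lxzsv tztu qpq xlat yuyi ezg
Hunk 4: at line 7 remove [urbud] add [iev,ugzs,mqhim] -> 17 lines: nptsv srcm wyw miv glpu juguc wvvkw iev ugzs mqhim teq lxzsv tztu qpq xlat yuyi ezg
Final line count: 17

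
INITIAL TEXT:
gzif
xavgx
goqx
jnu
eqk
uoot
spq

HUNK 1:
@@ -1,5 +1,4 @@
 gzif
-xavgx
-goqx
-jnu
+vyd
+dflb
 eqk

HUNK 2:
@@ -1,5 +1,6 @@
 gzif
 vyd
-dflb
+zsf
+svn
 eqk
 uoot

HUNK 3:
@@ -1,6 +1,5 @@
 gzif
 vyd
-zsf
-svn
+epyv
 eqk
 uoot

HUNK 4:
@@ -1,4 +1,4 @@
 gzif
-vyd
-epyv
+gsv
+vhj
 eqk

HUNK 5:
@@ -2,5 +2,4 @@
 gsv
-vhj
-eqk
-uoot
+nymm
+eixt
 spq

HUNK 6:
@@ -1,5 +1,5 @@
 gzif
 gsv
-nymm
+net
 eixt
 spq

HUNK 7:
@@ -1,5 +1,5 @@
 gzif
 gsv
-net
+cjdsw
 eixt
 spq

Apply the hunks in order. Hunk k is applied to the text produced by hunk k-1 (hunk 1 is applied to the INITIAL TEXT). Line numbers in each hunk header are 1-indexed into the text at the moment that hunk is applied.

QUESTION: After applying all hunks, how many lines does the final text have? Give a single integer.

Hunk 1: at line 1 remove [xavgx,goqx,jnu] add [vyd,dflb] -> 6 lines: gzif vyd dflb eqk uoot spq
Hunk 2: at line 1 remove [dflb] add [zsf,svn] -> 7 lines: gzif vyd zsf svn eqk uoot spq
Hunk 3: at line 1 remove [zsf,svn] add [epyv] -> 6 lines: gzif vyd epyv eqk uoot spq
Hunk 4: at line 1 remove [vyd,epyv] add [gsv,vhj] -> 6 lines: gzif gsv vhj eqk uoot spq
Hunk 5: at line 2 remove [vhj,eqk,uoot] add [nymm,eixt] -> 5 lines: gzif gsv nymm eixt spq
Hunk 6: at line 1 remove [nymm] add [net] -> 5 lines: gzif gsv net eixt spq
Hunk 7: at line 1 remove [net] add [cjdsw] -> 5 lines: gzif gsv cjdsw eixt spq
Final line count: 5

Answer: 5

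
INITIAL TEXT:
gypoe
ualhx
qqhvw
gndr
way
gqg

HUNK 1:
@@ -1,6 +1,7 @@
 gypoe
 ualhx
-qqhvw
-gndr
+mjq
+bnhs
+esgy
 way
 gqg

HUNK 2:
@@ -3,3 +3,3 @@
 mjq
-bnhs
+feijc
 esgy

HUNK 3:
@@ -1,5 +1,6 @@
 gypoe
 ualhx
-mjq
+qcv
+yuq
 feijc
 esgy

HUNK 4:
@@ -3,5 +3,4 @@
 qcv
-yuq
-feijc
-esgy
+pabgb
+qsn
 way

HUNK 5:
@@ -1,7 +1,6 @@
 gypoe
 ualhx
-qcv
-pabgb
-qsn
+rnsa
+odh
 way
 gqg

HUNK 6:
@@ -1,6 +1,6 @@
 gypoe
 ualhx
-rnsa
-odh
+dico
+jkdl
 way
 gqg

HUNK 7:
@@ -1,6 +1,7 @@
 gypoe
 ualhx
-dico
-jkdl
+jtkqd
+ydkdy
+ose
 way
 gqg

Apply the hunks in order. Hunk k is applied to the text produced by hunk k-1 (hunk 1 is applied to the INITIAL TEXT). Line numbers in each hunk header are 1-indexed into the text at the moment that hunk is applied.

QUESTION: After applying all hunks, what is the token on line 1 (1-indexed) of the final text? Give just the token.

Answer: gypoe

Derivation:
Hunk 1: at line 1 remove [qqhvw,gndr] add [mjq,bnhs,esgy] -> 7 lines: gypoe ualhx mjq bnhs esgy way gqg
Hunk 2: at line 3 remove [bnhs] add [feijc] -> 7 lines: gypoe ualhx mjq feijc esgy way gqg
Hunk 3: at line 1 remove [mjq] add [qcv,yuq] -> 8 lines: gypoe ualhx qcv yuq feijc esgy way gqg
Hunk 4: at line 3 remove [yuq,feijc,esgy] add [pabgb,qsn] -> 7 lines: gypoe ualhx qcv pabgb qsn way gqg
Hunk 5: at line 1 remove [qcv,pabgb,qsn] add [rnsa,odh] -> 6 lines: gypoe ualhx rnsa odh way gqg
Hunk 6: at line 1 remove [rnsa,odh] add [dico,jkdl] -> 6 lines: gypoe ualhx dico jkdl way gqg
Hunk 7: at line 1 remove [dico,jkdl] add [jtkqd,ydkdy,ose] -> 7 lines: gypoe ualhx jtkqd ydkdy ose way gqg
Final line 1: gypoe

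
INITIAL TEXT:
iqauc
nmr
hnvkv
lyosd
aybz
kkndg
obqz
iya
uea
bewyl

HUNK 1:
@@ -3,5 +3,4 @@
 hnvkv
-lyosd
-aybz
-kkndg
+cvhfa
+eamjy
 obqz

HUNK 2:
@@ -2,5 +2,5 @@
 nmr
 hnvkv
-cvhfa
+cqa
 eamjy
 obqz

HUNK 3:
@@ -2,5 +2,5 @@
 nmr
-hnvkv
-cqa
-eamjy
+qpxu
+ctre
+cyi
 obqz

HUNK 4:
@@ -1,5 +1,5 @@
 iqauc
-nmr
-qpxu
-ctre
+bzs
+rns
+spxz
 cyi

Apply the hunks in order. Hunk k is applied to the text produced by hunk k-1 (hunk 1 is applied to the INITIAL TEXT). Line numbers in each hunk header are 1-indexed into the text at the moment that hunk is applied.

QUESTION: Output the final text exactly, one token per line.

Hunk 1: at line 3 remove [lyosd,aybz,kkndg] add [cvhfa,eamjy] -> 9 lines: iqauc nmr hnvkv cvhfa eamjy obqz iya uea bewyl
Hunk 2: at line 2 remove [cvhfa] add [cqa] -> 9 lines: iqauc nmr hnvkv cqa eamjy obqz iya uea bewyl
Hunk 3: at line 2 remove [hnvkv,cqa,eamjy] add [qpxu,ctre,cyi] -> 9 lines: iqauc nmr qpxu ctre cyi obqz iya uea bewyl
Hunk 4: at line 1 remove [nmr,qpxu,ctre] add [bzs,rns,spxz] -> 9 lines: iqauc bzs rns spxz cyi obqz iya uea bewyl

Answer: iqauc
bzs
rns
spxz
cyi
obqz
iya
uea
bewyl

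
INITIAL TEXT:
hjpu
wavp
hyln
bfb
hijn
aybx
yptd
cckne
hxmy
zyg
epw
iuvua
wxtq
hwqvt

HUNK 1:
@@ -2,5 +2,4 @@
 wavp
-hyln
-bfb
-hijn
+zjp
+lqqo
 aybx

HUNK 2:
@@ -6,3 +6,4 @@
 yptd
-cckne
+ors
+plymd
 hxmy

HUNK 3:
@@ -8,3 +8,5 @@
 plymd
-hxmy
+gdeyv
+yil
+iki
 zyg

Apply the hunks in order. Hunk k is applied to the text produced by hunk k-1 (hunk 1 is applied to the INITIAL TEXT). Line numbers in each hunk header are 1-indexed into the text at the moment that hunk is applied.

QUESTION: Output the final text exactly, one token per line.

Hunk 1: at line 2 remove [hyln,bfb,hijn] add [zjp,lqqo] -> 13 lines: hjpu wavp zjp lqqo aybx yptd cckne hxmy zyg epw iuvua wxtq hwqvt
Hunk 2: at line 6 remove [cckne] add [ors,plymd] -> 14 lines: hjpu wavp zjp lqqo aybx yptd ors plymd hxmy zyg epw iuvua wxtq hwqvt
Hunk 3: at line 8 remove [hxmy] add [gdeyv,yil,iki] -> 16 lines: hjpu wavp zjp lqqo aybx yptd ors plymd gdeyv yil iki zyg epw iuvua wxtq hwqvt

Answer: hjpu
wavp
zjp
lqqo
aybx
yptd
ors
plymd
gdeyv
yil
iki
zyg
epw
iuvua
wxtq
hwqvt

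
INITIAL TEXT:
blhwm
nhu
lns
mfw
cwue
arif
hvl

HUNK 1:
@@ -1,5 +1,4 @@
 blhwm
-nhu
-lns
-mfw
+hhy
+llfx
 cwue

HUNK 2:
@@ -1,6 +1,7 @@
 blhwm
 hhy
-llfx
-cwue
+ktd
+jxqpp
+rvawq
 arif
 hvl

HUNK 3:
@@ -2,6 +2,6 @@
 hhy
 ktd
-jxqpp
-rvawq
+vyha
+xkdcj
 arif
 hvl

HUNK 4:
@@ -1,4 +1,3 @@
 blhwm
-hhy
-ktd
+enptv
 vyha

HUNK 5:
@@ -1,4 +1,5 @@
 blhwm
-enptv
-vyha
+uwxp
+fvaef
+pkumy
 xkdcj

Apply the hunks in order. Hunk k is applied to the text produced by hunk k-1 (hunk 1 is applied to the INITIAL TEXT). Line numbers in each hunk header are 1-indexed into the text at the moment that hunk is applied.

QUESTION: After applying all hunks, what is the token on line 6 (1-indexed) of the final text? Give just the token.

Hunk 1: at line 1 remove [nhu,lns,mfw] add [hhy,llfx] -> 6 lines: blhwm hhy llfx cwue arif hvl
Hunk 2: at line 1 remove [llfx,cwue] add [ktd,jxqpp,rvawq] -> 7 lines: blhwm hhy ktd jxqpp rvawq arif hvl
Hunk 3: at line 2 remove [jxqpp,rvawq] add [vyha,xkdcj] -> 7 lines: blhwm hhy ktd vyha xkdcj arif hvl
Hunk 4: at line 1 remove [hhy,ktd] add [enptv] -> 6 lines: blhwm enptv vyha xkdcj arif hvl
Hunk 5: at line 1 remove [enptv,vyha] add [uwxp,fvaef,pkumy] -> 7 lines: blhwm uwxp fvaef pkumy xkdcj arif hvl
Final line 6: arif

Answer: arif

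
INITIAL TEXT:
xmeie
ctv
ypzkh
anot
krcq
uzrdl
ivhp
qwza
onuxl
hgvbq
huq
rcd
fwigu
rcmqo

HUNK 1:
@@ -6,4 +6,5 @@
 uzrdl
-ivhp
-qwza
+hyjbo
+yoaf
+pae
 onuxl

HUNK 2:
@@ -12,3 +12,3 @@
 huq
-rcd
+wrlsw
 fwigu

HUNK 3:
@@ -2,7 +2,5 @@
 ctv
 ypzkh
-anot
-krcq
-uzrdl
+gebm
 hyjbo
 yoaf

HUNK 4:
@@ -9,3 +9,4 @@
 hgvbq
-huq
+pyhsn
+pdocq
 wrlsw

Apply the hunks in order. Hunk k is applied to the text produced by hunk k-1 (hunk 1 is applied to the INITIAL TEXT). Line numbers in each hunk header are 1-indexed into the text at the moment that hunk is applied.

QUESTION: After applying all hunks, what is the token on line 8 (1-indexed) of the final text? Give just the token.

Answer: onuxl

Derivation:
Hunk 1: at line 6 remove [ivhp,qwza] add [hyjbo,yoaf,pae] -> 15 lines: xmeie ctv ypzkh anot krcq uzrdl hyjbo yoaf pae onuxl hgvbq huq rcd fwigu rcmqo
Hunk 2: at line 12 remove [rcd] add [wrlsw] -> 15 lines: xmeie ctv ypzkh anot krcq uzrdl hyjbo yoaf pae onuxl hgvbq huq wrlsw fwigu rcmqo
Hunk 3: at line 2 remove [anot,krcq,uzrdl] add [gebm] -> 13 lines: xmeie ctv ypzkh gebm hyjbo yoaf pae onuxl hgvbq huq wrlsw fwigu rcmqo
Hunk 4: at line 9 remove [huq] add [pyhsn,pdocq] -> 14 lines: xmeie ctv ypzkh gebm hyjbo yoaf pae onuxl hgvbq pyhsn pdocq wrlsw fwigu rcmqo
Final line 8: onuxl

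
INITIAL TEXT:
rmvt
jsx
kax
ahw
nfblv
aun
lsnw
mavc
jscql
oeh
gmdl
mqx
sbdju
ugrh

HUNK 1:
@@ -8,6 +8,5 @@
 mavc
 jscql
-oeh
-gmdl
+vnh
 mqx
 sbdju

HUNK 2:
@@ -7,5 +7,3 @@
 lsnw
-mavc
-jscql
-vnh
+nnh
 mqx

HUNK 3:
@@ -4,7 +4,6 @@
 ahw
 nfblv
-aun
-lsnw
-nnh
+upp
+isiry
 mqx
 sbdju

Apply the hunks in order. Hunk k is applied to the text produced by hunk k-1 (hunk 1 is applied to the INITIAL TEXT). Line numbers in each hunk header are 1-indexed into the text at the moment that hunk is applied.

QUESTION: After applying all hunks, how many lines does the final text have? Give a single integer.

Hunk 1: at line 8 remove [oeh,gmdl] add [vnh] -> 13 lines: rmvt jsx kax ahw nfblv aun lsnw mavc jscql vnh mqx sbdju ugrh
Hunk 2: at line 7 remove [mavc,jscql,vnh] add [nnh] -> 11 lines: rmvt jsx kax ahw nfblv aun lsnw nnh mqx sbdju ugrh
Hunk 3: at line 4 remove [aun,lsnw,nnh] add [upp,isiry] -> 10 lines: rmvt jsx kax ahw nfblv upp isiry mqx sbdju ugrh
Final line count: 10

Answer: 10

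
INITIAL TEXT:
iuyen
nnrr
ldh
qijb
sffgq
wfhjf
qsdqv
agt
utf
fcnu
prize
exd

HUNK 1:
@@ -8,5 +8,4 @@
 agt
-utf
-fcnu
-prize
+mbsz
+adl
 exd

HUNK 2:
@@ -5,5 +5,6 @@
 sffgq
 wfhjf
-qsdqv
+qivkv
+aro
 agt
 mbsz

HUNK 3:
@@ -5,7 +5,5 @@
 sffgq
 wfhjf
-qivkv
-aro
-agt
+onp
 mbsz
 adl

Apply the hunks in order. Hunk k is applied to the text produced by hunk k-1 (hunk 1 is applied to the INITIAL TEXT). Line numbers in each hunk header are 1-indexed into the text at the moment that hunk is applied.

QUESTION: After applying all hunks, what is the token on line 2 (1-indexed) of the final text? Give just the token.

Answer: nnrr

Derivation:
Hunk 1: at line 8 remove [utf,fcnu,prize] add [mbsz,adl] -> 11 lines: iuyen nnrr ldh qijb sffgq wfhjf qsdqv agt mbsz adl exd
Hunk 2: at line 5 remove [qsdqv] add [qivkv,aro] -> 12 lines: iuyen nnrr ldh qijb sffgq wfhjf qivkv aro agt mbsz adl exd
Hunk 3: at line 5 remove [qivkv,aro,agt] add [onp] -> 10 lines: iuyen nnrr ldh qijb sffgq wfhjf onp mbsz adl exd
Final line 2: nnrr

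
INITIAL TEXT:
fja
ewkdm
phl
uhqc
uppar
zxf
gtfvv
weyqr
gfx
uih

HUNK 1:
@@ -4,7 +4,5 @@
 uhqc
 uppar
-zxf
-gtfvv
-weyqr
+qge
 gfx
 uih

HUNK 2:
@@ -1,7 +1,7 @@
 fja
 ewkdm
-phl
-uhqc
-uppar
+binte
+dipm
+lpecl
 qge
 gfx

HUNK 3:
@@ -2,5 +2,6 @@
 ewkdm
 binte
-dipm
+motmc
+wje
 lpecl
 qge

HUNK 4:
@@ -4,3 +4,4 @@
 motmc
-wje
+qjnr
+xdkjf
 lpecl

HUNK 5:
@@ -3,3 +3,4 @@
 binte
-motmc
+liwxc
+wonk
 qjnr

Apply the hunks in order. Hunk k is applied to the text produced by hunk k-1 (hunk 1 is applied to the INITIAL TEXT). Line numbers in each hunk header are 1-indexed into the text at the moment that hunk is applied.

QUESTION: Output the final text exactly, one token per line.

Answer: fja
ewkdm
binte
liwxc
wonk
qjnr
xdkjf
lpecl
qge
gfx
uih

Derivation:
Hunk 1: at line 4 remove [zxf,gtfvv,weyqr] add [qge] -> 8 lines: fja ewkdm phl uhqc uppar qge gfx uih
Hunk 2: at line 1 remove [phl,uhqc,uppar] add [binte,dipm,lpecl] -> 8 lines: fja ewkdm binte dipm lpecl qge gfx uih
Hunk 3: at line 2 remove [dipm] add [motmc,wje] -> 9 lines: fja ewkdm binte motmc wje lpecl qge gfx uih
Hunk 4: at line 4 remove [wje] add [qjnr,xdkjf] -> 10 lines: fja ewkdm binte motmc qjnr xdkjf lpecl qge gfx uih
Hunk 5: at line 3 remove [motmc] add [liwxc,wonk] -> 11 lines: fja ewkdm binte liwxc wonk qjnr xdkjf lpecl qge gfx uih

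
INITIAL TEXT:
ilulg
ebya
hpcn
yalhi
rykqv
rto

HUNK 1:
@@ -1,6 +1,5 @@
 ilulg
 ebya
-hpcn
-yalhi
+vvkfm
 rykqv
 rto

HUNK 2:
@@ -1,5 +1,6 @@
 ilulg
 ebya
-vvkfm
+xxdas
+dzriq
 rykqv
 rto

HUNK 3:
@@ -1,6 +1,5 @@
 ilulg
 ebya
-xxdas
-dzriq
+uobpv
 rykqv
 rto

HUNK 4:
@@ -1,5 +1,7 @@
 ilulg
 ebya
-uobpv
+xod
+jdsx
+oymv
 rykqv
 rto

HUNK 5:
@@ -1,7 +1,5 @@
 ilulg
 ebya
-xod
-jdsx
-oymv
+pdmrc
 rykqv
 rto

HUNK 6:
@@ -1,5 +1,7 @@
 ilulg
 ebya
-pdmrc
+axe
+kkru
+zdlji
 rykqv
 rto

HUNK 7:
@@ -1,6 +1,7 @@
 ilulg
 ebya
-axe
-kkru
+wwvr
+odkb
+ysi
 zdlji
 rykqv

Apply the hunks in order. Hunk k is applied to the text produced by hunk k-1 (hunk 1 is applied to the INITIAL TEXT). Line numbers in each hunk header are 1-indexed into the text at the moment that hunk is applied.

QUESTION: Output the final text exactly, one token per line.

Answer: ilulg
ebya
wwvr
odkb
ysi
zdlji
rykqv
rto

Derivation:
Hunk 1: at line 1 remove [hpcn,yalhi] add [vvkfm] -> 5 lines: ilulg ebya vvkfm rykqv rto
Hunk 2: at line 1 remove [vvkfm] add [xxdas,dzriq] -> 6 lines: ilulg ebya xxdas dzriq rykqv rto
Hunk 3: at line 1 remove [xxdas,dzriq] add [uobpv] -> 5 lines: ilulg ebya uobpv rykqv rto
Hunk 4: at line 1 remove [uobpv] add [xod,jdsx,oymv] -> 7 lines: ilulg ebya xod jdsx oymv rykqv rto
Hunk 5: at line 1 remove [xod,jdsx,oymv] add [pdmrc] -> 5 lines: ilulg ebya pdmrc rykqv rto
Hunk 6: at line 1 remove [pdmrc] add [axe,kkru,zdlji] -> 7 lines: ilulg ebya axe kkru zdlji rykqv rto
Hunk 7: at line 1 remove [axe,kkru] add [wwvr,odkb,ysi] -> 8 lines: ilulg ebya wwvr odkb ysi zdlji rykqv rto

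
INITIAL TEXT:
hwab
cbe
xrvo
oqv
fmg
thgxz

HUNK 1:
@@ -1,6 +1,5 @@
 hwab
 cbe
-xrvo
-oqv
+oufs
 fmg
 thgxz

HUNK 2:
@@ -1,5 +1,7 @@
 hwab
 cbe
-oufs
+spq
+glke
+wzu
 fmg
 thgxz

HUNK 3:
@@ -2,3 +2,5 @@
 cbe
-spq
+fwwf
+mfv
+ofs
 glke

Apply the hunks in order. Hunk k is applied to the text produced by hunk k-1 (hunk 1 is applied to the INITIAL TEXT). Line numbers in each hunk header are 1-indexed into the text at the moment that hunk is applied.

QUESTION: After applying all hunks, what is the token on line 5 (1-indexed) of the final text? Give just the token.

Answer: ofs

Derivation:
Hunk 1: at line 1 remove [xrvo,oqv] add [oufs] -> 5 lines: hwab cbe oufs fmg thgxz
Hunk 2: at line 1 remove [oufs] add [spq,glke,wzu] -> 7 lines: hwab cbe spq glke wzu fmg thgxz
Hunk 3: at line 2 remove [spq] add [fwwf,mfv,ofs] -> 9 lines: hwab cbe fwwf mfv ofs glke wzu fmg thgxz
Final line 5: ofs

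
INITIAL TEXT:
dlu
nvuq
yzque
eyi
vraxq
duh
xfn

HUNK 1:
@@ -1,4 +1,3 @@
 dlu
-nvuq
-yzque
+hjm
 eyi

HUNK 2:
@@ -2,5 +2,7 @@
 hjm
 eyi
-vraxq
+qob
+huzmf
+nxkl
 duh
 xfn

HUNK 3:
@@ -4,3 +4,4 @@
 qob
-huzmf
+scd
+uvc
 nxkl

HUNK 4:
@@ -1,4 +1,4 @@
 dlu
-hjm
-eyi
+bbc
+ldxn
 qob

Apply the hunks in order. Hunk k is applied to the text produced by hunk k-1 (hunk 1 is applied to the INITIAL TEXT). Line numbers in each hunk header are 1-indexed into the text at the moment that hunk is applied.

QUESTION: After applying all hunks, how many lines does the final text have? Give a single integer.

Hunk 1: at line 1 remove [nvuq,yzque] add [hjm] -> 6 lines: dlu hjm eyi vraxq duh xfn
Hunk 2: at line 2 remove [vraxq] add [qob,huzmf,nxkl] -> 8 lines: dlu hjm eyi qob huzmf nxkl duh xfn
Hunk 3: at line 4 remove [huzmf] add [scd,uvc] -> 9 lines: dlu hjm eyi qob scd uvc nxkl duh xfn
Hunk 4: at line 1 remove [hjm,eyi] add [bbc,ldxn] -> 9 lines: dlu bbc ldxn qob scd uvc nxkl duh xfn
Final line count: 9

Answer: 9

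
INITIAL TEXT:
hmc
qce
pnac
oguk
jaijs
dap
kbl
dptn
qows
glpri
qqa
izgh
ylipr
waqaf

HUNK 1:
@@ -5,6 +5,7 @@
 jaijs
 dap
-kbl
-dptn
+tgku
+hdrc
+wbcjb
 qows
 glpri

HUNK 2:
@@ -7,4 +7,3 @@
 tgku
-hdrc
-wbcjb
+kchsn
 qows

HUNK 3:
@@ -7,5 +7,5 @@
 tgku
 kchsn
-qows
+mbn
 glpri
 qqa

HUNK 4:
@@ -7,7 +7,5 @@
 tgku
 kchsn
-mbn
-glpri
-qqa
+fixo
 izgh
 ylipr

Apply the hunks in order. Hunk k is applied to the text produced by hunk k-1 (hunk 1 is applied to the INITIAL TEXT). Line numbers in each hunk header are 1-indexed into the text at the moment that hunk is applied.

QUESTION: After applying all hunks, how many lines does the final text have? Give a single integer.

Answer: 12

Derivation:
Hunk 1: at line 5 remove [kbl,dptn] add [tgku,hdrc,wbcjb] -> 15 lines: hmc qce pnac oguk jaijs dap tgku hdrc wbcjb qows glpri qqa izgh ylipr waqaf
Hunk 2: at line 7 remove [hdrc,wbcjb] add [kchsn] -> 14 lines: hmc qce pnac oguk jaijs dap tgku kchsn qows glpri qqa izgh ylipr waqaf
Hunk 3: at line 7 remove [qows] add [mbn] -> 14 lines: hmc qce pnac oguk jaijs dap tgku kchsn mbn glpri qqa izgh ylipr waqaf
Hunk 4: at line 7 remove [mbn,glpri,qqa] add [fixo] -> 12 lines: hmc qce pnac oguk jaijs dap tgku kchsn fixo izgh ylipr waqaf
Final line count: 12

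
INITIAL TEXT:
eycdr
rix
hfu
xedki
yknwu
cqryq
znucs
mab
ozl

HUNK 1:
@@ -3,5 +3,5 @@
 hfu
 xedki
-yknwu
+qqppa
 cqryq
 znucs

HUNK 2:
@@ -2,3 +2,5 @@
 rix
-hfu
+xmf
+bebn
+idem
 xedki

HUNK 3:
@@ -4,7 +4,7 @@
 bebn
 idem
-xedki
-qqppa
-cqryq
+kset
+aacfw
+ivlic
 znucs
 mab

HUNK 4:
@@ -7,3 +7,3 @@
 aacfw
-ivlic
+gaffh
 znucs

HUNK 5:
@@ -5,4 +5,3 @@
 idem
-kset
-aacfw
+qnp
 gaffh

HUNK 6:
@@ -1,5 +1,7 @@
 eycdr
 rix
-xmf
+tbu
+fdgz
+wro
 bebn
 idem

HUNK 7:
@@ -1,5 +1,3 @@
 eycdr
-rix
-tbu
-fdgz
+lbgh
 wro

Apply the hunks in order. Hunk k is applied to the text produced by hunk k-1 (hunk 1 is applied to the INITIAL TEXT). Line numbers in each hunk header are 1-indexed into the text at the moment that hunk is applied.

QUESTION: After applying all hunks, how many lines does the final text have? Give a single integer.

Answer: 10

Derivation:
Hunk 1: at line 3 remove [yknwu] add [qqppa] -> 9 lines: eycdr rix hfu xedki qqppa cqryq znucs mab ozl
Hunk 2: at line 2 remove [hfu] add [xmf,bebn,idem] -> 11 lines: eycdr rix xmf bebn idem xedki qqppa cqryq znucs mab ozl
Hunk 3: at line 4 remove [xedki,qqppa,cqryq] add [kset,aacfw,ivlic] -> 11 lines: eycdr rix xmf bebn idem kset aacfw ivlic znucs mab ozl
Hunk 4: at line 7 remove [ivlic] add [gaffh] -> 11 lines: eycdr rix xmf bebn idem kset aacfw gaffh znucs mab ozl
Hunk 5: at line 5 remove [kset,aacfw] add [qnp] -> 10 lines: eycdr rix xmf bebn idem qnp gaffh znucs mab ozl
Hunk 6: at line 1 remove [xmf] add [tbu,fdgz,wro] -> 12 lines: eycdr rix tbu fdgz wro bebn idem qnp gaffh znucs mab ozl
Hunk 7: at line 1 remove [rix,tbu,fdgz] add [lbgh] -> 10 lines: eycdr lbgh wro bebn idem qnp gaffh znucs mab ozl
Final line count: 10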